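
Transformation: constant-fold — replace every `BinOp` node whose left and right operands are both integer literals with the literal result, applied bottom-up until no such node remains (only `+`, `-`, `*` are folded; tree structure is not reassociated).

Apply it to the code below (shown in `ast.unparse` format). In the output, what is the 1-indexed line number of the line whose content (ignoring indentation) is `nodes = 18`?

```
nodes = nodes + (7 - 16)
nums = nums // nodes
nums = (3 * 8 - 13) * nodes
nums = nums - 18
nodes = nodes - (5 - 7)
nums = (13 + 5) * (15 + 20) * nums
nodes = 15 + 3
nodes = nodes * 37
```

7

Transformed code:
nodes = nodes + -9
nums = nums // nodes
nums = 11 * nodes
nums = nums - 18
nodes = nodes - -2
nums = 630 * nums
nodes = 18
nodes = nodes * 37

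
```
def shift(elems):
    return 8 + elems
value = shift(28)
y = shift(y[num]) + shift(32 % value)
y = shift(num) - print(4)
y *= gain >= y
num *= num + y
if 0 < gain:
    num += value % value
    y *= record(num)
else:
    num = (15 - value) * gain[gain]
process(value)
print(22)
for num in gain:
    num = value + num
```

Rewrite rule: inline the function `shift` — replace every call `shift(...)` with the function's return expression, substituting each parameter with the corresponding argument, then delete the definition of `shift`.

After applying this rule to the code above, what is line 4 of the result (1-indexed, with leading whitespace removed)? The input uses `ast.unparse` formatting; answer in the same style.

Transformed code:
value = 8 + 28
y = 8 + y[num] + (8 + 32 % value)
y = 8 + num - print(4)
y *= gain >= y
num *= num + y
if 0 < gain:
    num += value % value
    y *= record(num)
else:
    num = (15 - value) * gain[gain]
process(value)
print(22)
for num in gain:
    num = value + num

y *= gain >= y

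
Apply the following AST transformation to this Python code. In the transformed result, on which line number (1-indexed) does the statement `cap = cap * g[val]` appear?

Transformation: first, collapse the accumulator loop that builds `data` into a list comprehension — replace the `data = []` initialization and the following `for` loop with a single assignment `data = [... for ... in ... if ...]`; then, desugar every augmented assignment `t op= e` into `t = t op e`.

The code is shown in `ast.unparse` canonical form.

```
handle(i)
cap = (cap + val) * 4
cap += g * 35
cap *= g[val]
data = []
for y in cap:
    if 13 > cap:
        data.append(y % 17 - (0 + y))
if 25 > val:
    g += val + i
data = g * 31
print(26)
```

4

Transformed code:
handle(i)
cap = (cap + val) * 4
cap = cap + g * 35
cap = cap * g[val]
data = [y % 17 - (0 + y) for y in cap if 13 > cap]
if 25 > val:
    g = g + (val + i)
data = g * 31
print(26)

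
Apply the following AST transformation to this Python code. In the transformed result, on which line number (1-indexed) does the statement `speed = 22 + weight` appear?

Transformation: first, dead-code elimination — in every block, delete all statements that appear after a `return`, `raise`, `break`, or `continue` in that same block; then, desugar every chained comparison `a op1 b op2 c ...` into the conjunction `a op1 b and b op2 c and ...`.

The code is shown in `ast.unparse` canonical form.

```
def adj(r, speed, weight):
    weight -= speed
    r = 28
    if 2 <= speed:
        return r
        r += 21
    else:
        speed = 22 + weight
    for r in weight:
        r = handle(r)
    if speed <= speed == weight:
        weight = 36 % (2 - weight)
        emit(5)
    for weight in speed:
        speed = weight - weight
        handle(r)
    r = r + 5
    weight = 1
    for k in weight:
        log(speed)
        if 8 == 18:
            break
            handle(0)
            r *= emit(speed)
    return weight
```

Transformed code:
def adj(r, speed, weight):
    weight -= speed
    r = 28
    if 2 <= speed:
        return r
    else:
        speed = 22 + weight
    for r in weight:
        r = handle(r)
    if speed <= speed and speed == weight:
        weight = 36 % (2 - weight)
        emit(5)
    for weight in speed:
        speed = weight - weight
        handle(r)
    r = r + 5
    weight = 1
    for k in weight:
        log(speed)
        if 8 == 18:
            break
    return weight

7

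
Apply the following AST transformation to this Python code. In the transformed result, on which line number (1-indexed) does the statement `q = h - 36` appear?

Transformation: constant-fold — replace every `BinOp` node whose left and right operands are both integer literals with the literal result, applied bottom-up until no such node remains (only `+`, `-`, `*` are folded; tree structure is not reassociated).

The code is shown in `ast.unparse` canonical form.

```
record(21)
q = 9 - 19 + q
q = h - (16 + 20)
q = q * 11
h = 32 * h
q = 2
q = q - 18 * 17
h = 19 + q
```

Transformed code:
record(21)
q = -10 + q
q = h - 36
q = q * 11
h = 32 * h
q = 2
q = q - 306
h = 19 + q

3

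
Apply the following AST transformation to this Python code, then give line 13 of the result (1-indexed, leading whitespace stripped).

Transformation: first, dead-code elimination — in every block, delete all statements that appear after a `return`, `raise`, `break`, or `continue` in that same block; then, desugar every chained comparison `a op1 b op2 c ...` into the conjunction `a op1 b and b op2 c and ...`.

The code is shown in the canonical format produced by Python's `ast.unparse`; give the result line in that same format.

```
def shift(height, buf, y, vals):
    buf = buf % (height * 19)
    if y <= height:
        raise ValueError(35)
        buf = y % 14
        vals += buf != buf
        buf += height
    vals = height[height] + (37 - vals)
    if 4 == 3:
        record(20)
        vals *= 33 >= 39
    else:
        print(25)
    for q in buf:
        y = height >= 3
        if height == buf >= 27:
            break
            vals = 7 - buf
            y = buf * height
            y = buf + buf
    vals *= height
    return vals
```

if height == buf and buf >= 27:

Transformed code:
def shift(height, buf, y, vals):
    buf = buf % (height * 19)
    if y <= height:
        raise ValueError(35)
    vals = height[height] + (37 - vals)
    if 4 == 3:
        record(20)
        vals *= 33 >= 39
    else:
        print(25)
    for q in buf:
        y = height >= 3
        if height == buf and buf >= 27:
            break
    vals *= height
    return vals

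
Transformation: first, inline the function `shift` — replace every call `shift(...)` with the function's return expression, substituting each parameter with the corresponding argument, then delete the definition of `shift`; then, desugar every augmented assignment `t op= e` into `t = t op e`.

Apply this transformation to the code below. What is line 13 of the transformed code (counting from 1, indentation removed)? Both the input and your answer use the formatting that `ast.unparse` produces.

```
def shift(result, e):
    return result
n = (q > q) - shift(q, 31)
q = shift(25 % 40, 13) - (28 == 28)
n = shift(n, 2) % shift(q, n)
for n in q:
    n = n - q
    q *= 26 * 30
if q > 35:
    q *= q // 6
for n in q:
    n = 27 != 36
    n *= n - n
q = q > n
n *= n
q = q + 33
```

Transformed code:
n = (q > q) - q
q = 25 % 40 - (28 == 28)
n = n % q
for n in q:
    n = n - q
    q = q * (26 * 30)
if q > 35:
    q = q * (q // 6)
for n in q:
    n = 27 != 36
    n = n * (n - n)
q = q > n
n = n * n
q = q + 33

n = n * n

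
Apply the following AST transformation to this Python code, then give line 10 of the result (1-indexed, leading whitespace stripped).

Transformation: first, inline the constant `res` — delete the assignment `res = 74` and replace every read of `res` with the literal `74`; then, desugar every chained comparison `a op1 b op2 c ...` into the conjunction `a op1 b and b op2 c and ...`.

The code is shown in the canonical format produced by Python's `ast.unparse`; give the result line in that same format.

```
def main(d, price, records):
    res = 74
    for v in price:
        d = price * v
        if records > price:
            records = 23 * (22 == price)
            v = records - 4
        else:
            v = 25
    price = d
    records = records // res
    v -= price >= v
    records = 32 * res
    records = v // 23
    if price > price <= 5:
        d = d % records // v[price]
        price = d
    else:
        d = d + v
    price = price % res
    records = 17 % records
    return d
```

records = records // 74

Transformed code:
def main(d, price, records):
    for v in price:
        d = price * v
        if records > price:
            records = 23 * (22 == price)
            v = records - 4
        else:
            v = 25
    price = d
    records = records // 74
    v -= price >= v
    records = 32 * 74
    records = v // 23
    if price > price and price <= 5:
        d = d % records // v[price]
        price = d
    else:
        d = d + v
    price = price % 74
    records = 17 % records
    return d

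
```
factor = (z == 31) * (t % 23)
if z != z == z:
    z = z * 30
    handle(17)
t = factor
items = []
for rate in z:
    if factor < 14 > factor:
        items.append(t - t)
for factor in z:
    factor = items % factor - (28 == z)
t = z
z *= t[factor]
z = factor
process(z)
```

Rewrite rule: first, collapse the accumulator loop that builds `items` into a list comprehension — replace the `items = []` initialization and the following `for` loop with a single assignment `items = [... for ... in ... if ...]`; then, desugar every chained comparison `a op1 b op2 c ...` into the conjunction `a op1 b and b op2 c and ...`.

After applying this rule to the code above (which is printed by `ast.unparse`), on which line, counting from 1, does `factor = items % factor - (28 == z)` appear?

Transformed code:
factor = (z == 31) * (t % 23)
if z != z and z == z:
    z = z * 30
    handle(17)
t = factor
items = [t - t for rate in z if factor < 14 and 14 > factor]
for factor in z:
    factor = items % factor - (28 == z)
t = z
z *= t[factor]
z = factor
process(z)

8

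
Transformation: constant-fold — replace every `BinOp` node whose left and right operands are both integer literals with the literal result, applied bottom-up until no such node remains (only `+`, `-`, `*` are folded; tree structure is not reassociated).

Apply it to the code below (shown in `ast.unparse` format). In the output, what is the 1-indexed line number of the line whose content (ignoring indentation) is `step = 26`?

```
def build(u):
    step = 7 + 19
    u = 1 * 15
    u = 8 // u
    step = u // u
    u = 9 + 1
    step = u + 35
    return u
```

Transformed code:
def build(u):
    step = 26
    u = 15
    u = 8 // u
    step = u // u
    u = 10
    step = u + 35
    return u

2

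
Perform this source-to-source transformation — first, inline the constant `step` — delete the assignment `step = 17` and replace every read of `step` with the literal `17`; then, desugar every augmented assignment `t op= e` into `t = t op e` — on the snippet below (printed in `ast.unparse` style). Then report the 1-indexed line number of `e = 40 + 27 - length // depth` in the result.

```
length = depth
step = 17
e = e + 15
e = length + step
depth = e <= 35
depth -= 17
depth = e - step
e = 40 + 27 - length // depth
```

7

Transformed code:
length = depth
e = e + 15
e = length + 17
depth = e <= 35
depth = depth - 17
depth = e - 17
e = 40 + 27 - length // depth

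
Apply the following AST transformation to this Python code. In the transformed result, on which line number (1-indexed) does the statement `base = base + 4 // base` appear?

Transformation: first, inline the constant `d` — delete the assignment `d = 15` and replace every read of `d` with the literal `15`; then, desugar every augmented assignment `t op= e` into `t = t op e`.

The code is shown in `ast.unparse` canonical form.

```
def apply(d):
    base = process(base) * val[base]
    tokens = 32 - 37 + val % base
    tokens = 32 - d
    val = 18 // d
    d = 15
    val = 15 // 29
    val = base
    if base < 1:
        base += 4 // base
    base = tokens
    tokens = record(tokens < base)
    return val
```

Transformed code:
def apply(d):
    base = process(base) * val[base]
    tokens = 32 - 37 + val % base
    tokens = 32 - 15
    val = 18 // 15
    val = 15 // 29
    val = base
    if base < 1:
        base = base + 4 // base
    base = tokens
    tokens = record(tokens < base)
    return val

9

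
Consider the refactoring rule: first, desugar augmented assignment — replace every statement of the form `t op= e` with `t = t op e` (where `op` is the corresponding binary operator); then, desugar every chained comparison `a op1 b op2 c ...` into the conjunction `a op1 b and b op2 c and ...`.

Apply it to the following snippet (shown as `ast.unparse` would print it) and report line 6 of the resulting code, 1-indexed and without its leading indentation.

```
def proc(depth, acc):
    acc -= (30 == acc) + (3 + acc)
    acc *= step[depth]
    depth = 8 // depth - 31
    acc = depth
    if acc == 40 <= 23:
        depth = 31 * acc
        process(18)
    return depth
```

Transformed code:
def proc(depth, acc):
    acc = acc - ((30 == acc) + (3 + acc))
    acc = acc * step[depth]
    depth = 8 // depth - 31
    acc = depth
    if acc == 40 and 40 <= 23:
        depth = 31 * acc
        process(18)
    return depth

if acc == 40 and 40 <= 23:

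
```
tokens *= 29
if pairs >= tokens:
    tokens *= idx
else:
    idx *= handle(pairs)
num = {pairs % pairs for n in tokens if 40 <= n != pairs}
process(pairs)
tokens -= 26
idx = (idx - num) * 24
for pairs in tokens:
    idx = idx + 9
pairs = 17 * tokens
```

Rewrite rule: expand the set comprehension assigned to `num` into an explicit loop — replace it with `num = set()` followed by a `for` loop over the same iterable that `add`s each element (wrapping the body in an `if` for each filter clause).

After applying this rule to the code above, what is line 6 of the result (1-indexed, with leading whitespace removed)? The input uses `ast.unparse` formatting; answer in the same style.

Transformed code:
tokens *= 29
if pairs >= tokens:
    tokens *= idx
else:
    idx *= handle(pairs)
num = set()
for n in tokens:
    if 40 <= n != pairs:
        num.add(pairs % pairs)
process(pairs)
tokens -= 26
idx = (idx - num) * 24
for pairs in tokens:
    idx = idx + 9
pairs = 17 * tokens

num = set()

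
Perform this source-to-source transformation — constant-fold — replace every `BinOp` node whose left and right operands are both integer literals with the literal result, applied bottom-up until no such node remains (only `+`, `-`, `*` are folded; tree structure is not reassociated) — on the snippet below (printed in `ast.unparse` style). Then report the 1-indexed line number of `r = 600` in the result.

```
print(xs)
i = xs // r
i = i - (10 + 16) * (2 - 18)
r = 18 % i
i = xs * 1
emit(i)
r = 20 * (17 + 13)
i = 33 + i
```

Transformed code:
print(xs)
i = xs // r
i = i - -416
r = 18 % i
i = xs * 1
emit(i)
r = 600
i = 33 + i

7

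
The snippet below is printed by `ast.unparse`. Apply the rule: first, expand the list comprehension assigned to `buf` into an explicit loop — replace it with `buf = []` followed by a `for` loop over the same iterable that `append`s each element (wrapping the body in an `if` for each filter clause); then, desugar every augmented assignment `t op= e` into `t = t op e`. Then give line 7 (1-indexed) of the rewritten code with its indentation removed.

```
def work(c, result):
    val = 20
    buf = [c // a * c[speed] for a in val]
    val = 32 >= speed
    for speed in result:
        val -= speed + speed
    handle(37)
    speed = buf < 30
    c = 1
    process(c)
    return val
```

for speed in result:

Transformed code:
def work(c, result):
    val = 20
    buf = []
    for a in val:
        buf.append(c // a * c[speed])
    val = 32 >= speed
    for speed in result:
        val = val - (speed + speed)
    handle(37)
    speed = buf < 30
    c = 1
    process(c)
    return val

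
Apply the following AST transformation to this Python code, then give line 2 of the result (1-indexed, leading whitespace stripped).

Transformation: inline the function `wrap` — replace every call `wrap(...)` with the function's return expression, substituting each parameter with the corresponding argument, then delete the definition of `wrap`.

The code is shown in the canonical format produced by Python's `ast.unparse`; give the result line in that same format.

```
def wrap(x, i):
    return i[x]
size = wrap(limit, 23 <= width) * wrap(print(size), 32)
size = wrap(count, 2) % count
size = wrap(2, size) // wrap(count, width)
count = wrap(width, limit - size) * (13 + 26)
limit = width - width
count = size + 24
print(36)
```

size = 2[count] % count

Transformed code:
size = (23 <= width)[limit] * 32[print(size)]
size = 2[count] % count
size = size[2] // width[count]
count = (limit - size)[width] * (13 + 26)
limit = width - width
count = size + 24
print(36)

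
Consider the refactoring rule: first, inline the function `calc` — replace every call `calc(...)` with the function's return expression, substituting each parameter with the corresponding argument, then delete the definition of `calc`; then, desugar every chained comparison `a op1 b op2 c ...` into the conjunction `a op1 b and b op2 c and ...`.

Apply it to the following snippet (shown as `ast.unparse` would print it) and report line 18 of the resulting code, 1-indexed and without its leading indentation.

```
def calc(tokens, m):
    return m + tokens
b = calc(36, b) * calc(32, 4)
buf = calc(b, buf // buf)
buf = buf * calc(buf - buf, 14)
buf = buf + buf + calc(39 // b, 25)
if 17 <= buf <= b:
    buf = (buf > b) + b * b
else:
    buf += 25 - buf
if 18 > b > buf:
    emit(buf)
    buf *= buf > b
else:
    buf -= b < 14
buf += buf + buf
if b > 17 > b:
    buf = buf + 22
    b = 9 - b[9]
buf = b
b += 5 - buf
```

buf = b

Transformed code:
b = (b + 36) * (4 + 32)
buf = buf // buf + b
buf = buf * (14 + (buf - buf))
buf = buf + buf + (25 + 39 // b)
if 17 <= buf and buf <= b:
    buf = (buf > b) + b * b
else:
    buf += 25 - buf
if 18 > b and b > buf:
    emit(buf)
    buf *= buf > b
else:
    buf -= b < 14
buf += buf + buf
if b > 17 and 17 > b:
    buf = buf + 22
    b = 9 - b[9]
buf = b
b += 5 - buf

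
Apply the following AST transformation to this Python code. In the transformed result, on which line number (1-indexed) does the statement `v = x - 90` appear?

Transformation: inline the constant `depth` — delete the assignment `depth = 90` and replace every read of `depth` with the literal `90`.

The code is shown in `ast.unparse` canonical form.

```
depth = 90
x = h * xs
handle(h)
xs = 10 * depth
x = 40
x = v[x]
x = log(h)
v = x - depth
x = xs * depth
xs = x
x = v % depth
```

Transformed code:
x = h * xs
handle(h)
xs = 10 * 90
x = 40
x = v[x]
x = log(h)
v = x - 90
x = xs * 90
xs = x
x = v % 90

7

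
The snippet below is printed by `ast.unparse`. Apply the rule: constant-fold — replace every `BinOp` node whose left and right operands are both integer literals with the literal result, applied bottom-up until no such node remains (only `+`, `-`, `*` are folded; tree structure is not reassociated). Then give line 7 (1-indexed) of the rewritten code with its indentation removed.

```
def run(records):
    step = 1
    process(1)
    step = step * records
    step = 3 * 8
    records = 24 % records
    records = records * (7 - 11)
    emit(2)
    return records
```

records = records * -4

Transformed code:
def run(records):
    step = 1
    process(1)
    step = step * records
    step = 24
    records = 24 % records
    records = records * -4
    emit(2)
    return records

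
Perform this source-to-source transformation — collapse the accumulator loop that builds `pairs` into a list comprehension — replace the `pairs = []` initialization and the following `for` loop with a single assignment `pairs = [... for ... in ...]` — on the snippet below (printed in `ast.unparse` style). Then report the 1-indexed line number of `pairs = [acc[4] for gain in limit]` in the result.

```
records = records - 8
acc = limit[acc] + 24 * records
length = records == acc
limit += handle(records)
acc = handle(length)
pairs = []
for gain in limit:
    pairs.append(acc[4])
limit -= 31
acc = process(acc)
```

Transformed code:
records = records - 8
acc = limit[acc] + 24 * records
length = records == acc
limit += handle(records)
acc = handle(length)
pairs = [acc[4] for gain in limit]
limit -= 31
acc = process(acc)

6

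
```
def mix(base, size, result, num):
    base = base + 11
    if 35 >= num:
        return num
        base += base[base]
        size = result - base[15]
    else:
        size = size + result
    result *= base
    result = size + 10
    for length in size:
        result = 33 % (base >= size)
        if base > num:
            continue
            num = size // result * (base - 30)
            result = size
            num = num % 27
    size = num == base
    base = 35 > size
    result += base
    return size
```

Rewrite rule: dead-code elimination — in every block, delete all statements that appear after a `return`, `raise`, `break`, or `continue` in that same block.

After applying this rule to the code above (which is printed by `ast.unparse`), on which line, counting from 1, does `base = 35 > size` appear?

14

Transformed code:
def mix(base, size, result, num):
    base = base + 11
    if 35 >= num:
        return num
    else:
        size = size + result
    result *= base
    result = size + 10
    for length in size:
        result = 33 % (base >= size)
        if base > num:
            continue
    size = num == base
    base = 35 > size
    result += base
    return size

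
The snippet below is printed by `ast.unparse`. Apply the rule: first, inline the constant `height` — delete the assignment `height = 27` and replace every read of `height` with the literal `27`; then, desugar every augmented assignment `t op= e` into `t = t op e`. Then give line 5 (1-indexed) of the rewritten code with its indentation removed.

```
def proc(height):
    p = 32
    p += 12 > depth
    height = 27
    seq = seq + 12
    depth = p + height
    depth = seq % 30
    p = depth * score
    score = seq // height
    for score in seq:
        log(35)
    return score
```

depth = p + 27

Transformed code:
def proc(height):
    p = 32
    p = p + (12 > depth)
    seq = seq + 12
    depth = p + 27
    depth = seq % 30
    p = depth * score
    score = seq // 27
    for score in seq:
        log(35)
    return score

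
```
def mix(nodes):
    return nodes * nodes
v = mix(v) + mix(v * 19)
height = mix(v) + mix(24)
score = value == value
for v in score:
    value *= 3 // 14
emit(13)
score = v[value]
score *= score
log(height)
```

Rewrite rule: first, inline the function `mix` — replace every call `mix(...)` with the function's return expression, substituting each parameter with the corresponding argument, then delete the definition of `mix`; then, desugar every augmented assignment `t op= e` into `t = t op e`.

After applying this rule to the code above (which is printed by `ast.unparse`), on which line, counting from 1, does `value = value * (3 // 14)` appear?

Transformed code:
v = v * v + v * 19 * (v * 19)
height = v * v + 24 * 24
score = value == value
for v in score:
    value = value * (3 // 14)
emit(13)
score = v[value]
score = score * score
log(height)

5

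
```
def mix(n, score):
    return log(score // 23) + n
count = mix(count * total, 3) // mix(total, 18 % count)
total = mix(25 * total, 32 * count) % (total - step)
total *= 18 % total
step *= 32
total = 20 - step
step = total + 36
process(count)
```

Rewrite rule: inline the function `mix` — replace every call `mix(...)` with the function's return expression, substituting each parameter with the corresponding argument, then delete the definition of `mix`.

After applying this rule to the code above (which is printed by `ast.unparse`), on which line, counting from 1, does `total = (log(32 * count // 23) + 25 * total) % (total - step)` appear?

Transformed code:
count = (log(3 // 23) + count * total) // (log(18 % count // 23) + total)
total = (log(32 * count // 23) + 25 * total) % (total - step)
total *= 18 % total
step *= 32
total = 20 - step
step = total + 36
process(count)

2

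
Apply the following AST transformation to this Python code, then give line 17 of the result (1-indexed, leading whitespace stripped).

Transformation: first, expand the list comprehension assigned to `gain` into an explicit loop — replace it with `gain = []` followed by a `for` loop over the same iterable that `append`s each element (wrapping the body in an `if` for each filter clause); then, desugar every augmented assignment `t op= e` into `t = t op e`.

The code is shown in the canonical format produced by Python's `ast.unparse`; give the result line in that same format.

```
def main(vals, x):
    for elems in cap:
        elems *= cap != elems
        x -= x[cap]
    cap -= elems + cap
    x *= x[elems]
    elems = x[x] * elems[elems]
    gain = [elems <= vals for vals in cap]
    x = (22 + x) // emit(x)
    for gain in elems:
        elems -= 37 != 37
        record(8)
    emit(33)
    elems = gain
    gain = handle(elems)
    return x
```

gain = handle(elems)

Transformed code:
def main(vals, x):
    for elems in cap:
        elems = elems * (cap != elems)
        x = x - x[cap]
    cap = cap - (elems + cap)
    x = x * x[elems]
    elems = x[x] * elems[elems]
    gain = []
    for vals in cap:
        gain.append(elems <= vals)
    x = (22 + x) // emit(x)
    for gain in elems:
        elems = elems - (37 != 37)
        record(8)
    emit(33)
    elems = gain
    gain = handle(elems)
    return x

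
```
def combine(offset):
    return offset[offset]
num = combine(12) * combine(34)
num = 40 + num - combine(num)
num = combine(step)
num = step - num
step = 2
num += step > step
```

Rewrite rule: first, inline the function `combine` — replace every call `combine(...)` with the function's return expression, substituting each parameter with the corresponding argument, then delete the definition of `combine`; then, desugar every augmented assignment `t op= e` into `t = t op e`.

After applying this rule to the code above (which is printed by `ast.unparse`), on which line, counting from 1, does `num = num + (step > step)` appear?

6

Transformed code:
num = 12[12] * 34[34]
num = 40 + num - num[num]
num = step[step]
num = step - num
step = 2
num = num + (step > step)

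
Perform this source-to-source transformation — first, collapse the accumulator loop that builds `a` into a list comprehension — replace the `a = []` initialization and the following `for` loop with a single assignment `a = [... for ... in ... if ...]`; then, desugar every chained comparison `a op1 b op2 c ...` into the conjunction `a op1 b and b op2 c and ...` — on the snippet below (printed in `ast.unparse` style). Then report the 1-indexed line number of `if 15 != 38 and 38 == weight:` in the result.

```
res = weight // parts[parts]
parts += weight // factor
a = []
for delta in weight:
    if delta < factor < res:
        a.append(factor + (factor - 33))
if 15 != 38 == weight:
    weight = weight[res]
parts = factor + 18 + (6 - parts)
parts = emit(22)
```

4

Transformed code:
res = weight // parts[parts]
parts += weight // factor
a = [factor + (factor - 33) for delta in weight if delta < factor and factor < res]
if 15 != 38 and 38 == weight:
    weight = weight[res]
parts = factor + 18 + (6 - parts)
parts = emit(22)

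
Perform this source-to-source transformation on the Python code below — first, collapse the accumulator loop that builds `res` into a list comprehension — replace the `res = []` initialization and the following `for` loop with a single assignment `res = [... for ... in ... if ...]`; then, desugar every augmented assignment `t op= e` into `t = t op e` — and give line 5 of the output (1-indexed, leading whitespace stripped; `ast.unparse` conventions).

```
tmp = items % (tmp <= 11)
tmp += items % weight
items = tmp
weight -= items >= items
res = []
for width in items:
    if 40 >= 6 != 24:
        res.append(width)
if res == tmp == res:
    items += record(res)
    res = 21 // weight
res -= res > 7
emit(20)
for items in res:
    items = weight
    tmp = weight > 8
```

Transformed code:
tmp = items % (tmp <= 11)
tmp = tmp + items % weight
items = tmp
weight = weight - (items >= items)
res = [width for width in items if 40 >= 6 != 24]
if res == tmp == res:
    items = items + record(res)
    res = 21 // weight
res = res - (res > 7)
emit(20)
for items in res:
    items = weight
    tmp = weight > 8

res = [width for width in items if 40 >= 6 != 24]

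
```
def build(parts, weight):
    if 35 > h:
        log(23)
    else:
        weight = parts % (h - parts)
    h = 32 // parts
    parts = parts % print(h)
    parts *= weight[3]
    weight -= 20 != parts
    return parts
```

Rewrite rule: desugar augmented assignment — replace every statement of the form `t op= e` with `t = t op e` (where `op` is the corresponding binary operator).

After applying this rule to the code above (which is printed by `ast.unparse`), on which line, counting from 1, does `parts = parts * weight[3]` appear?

8

Transformed code:
def build(parts, weight):
    if 35 > h:
        log(23)
    else:
        weight = parts % (h - parts)
    h = 32 // parts
    parts = parts % print(h)
    parts = parts * weight[3]
    weight = weight - (20 != parts)
    return parts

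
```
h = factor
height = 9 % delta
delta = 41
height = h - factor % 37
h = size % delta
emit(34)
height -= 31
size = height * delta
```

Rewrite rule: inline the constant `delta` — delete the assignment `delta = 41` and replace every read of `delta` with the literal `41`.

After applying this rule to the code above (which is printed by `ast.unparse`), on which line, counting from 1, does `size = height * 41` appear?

Transformed code:
h = factor
height = 9 % 41
height = h - factor % 37
h = size % 41
emit(34)
height -= 31
size = height * 41

7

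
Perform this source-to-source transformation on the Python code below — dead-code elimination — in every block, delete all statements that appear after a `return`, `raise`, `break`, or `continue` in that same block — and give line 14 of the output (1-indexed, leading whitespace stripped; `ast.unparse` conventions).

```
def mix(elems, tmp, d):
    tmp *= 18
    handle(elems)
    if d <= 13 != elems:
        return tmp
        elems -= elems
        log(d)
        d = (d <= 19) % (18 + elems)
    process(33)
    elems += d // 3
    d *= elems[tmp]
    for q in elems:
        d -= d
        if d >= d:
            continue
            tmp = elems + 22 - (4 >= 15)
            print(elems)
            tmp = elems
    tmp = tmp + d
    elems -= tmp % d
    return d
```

elems -= tmp % d

Transformed code:
def mix(elems, tmp, d):
    tmp *= 18
    handle(elems)
    if d <= 13 != elems:
        return tmp
    process(33)
    elems += d // 3
    d *= elems[tmp]
    for q in elems:
        d -= d
        if d >= d:
            continue
    tmp = tmp + d
    elems -= tmp % d
    return d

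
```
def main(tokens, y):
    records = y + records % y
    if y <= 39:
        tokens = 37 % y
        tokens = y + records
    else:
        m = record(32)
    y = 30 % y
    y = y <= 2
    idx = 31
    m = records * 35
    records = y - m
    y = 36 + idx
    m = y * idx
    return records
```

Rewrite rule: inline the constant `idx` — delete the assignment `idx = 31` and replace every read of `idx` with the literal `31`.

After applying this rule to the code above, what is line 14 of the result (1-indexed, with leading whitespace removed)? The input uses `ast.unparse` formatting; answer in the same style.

return records

Transformed code:
def main(tokens, y):
    records = y + records % y
    if y <= 39:
        tokens = 37 % y
        tokens = y + records
    else:
        m = record(32)
    y = 30 % y
    y = y <= 2
    m = records * 35
    records = y - m
    y = 36 + 31
    m = y * 31
    return records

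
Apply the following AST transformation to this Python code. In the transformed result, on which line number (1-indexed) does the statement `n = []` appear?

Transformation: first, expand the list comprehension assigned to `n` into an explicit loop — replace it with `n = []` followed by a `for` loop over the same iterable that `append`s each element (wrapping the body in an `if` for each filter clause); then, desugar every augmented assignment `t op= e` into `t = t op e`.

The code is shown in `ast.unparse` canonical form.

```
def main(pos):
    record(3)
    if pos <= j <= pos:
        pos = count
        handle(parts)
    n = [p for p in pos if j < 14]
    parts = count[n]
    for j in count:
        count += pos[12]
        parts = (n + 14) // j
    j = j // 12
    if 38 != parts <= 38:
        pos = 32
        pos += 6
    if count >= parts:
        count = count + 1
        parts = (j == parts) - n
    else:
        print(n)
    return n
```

6

Transformed code:
def main(pos):
    record(3)
    if pos <= j <= pos:
        pos = count
        handle(parts)
    n = []
    for p in pos:
        if j < 14:
            n.append(p)
    parts = count[n]
    for j in count:
        count = count + pos[12]
        parts = (n + 14) // j
    j = j // 12
    if 38 != parts <= 38:
        pos = 32
        pos = pos + 6
    if count >= parts:
        count = count + 1
        parts = (j == parts) - n
    else:
        print(n)
    return n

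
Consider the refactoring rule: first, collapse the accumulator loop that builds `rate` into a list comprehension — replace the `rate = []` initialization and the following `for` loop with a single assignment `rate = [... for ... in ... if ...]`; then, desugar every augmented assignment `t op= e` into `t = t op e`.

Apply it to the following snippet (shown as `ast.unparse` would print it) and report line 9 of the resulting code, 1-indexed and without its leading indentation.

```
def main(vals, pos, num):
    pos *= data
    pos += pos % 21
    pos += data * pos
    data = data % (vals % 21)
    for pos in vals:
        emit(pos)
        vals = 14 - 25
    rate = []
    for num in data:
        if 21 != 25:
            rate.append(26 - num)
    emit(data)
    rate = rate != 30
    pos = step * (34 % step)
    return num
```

Transformed code:
def main(vals, pos, num):
    pos = pos * data
    pos = pos + pos % 21
    pos = pos + data * pos
    data = data % (vals % 21)
    for pos in vals:
        emit(pos)
        vals = 14 - 25
    rate = [26 - num for num in data if 21 != 25]
    emit(data)
    rate = rate != 30
    pos = step * (34 % step)
    return num

rate = [26 - num for num in data if 21 != 25]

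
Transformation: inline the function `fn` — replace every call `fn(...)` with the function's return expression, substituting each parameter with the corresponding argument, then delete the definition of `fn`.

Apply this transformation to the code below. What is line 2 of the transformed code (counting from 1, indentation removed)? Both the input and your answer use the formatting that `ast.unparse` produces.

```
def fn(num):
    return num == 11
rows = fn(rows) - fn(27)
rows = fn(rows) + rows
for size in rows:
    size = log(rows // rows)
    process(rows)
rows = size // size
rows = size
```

Transformed code:
rows = (rows == 11) - (27 == 11)
rows = (rows == 11) + rows
for size in rows:
    size = log(rows // rows)
    process(rows)
rows = size // size
rows = size

rows = (rows == 11) + rows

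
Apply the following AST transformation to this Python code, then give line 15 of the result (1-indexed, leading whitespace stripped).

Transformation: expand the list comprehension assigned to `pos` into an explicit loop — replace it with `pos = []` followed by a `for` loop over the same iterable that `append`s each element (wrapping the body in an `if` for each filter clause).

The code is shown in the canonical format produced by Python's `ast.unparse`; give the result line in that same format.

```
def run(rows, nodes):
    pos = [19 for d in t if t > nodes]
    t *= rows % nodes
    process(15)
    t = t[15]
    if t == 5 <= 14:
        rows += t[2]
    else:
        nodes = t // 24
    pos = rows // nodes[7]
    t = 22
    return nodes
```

Transformed code:
def run(rows, nodes):
    pos = []
    for d in t:
        if t > nodes:
            pos.append(19)
    t *= rows % nodes
    process(15)
    t = t[15]
    if t == 5 <= 14:
        rows += t[2]
    else:
        nodes = t // 24
    pos = rows // nodes[7]
    t = 22
    return nodes

return nodes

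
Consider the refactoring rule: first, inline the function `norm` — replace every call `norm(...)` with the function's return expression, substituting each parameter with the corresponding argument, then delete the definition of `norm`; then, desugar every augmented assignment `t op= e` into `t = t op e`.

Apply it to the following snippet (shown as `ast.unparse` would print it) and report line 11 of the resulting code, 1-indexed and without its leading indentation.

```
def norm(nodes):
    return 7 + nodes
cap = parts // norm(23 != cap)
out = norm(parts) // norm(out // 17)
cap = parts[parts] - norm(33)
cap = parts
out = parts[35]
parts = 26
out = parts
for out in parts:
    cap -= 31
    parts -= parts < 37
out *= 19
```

out = out * 19

Transformed code:
cap = parts // (7 + (23 != cap))
out = (7 + parts) // (7 + out // 17)
cap = parts[parts] - (7 + 33)
cap = parts
out = parts[35]
parts = 26
out = parts
for out in parts:
    cap = cap - 31
    parts = parts - (parts < 37)
out = out * 19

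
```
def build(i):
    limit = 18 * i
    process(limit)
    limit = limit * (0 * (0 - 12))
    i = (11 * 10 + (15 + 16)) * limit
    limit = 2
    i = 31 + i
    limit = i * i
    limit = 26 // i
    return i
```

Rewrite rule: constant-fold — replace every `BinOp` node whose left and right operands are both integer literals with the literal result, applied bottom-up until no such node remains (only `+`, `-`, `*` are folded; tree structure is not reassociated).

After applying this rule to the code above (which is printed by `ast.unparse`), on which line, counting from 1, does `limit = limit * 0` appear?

Transformed code:
def build(i):
    limit = 18 * i
    process(limit)
    limit = limit * 0
    i = 141 * limit
    limit = 2
    i = 31 + i
    limit = i * i
    limit = 26 // i
    return i

4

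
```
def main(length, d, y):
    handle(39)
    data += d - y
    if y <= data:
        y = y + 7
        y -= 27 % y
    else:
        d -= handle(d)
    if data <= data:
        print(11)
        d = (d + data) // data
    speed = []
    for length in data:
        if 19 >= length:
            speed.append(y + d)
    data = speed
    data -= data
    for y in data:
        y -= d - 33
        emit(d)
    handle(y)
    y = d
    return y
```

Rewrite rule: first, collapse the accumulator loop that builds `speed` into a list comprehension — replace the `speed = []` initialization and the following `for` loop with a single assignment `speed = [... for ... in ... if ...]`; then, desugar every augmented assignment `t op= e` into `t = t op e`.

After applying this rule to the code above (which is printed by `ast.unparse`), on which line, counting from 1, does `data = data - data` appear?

Transformed code:
def main(length, d, y):
    handle(39)
    data = data + (d - y)
    if y <= data:
        y = y + 7
        y = y - 27 % y
    else:
        d = d - handle(d)
    if data <= data:
        print(11)
        d = (d + data) // data
    speed = [y + d for length in data if 19 >= length]
    data = speed
    data = data - data
    for y in data:
        y = y - (d - 33)
        emit(d)
    handle(y)
    y = d
    return y

14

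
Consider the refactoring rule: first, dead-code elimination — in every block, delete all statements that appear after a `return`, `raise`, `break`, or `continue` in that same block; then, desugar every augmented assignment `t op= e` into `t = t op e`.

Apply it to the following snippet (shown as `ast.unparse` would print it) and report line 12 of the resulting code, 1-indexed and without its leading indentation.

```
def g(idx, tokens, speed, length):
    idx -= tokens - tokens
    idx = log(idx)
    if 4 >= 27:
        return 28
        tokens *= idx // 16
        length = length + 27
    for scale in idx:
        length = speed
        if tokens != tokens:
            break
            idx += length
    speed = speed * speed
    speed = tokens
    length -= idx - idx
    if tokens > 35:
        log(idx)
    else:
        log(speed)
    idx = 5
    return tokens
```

Transformed code:
def g(idx, tokens, speed, length):
    idx = idx - (tokens - tokens)
    idx = log(idx)
    if 4 >= 27:
        return 28
    for scale in idx:
        length = speed
        if tokens != tokens:
            break
    speed = speed * speed
    speed = tokens
    length = length - (idx - idx)
    if tokens > 35:
        log(idx)
    else:
        log(speed)
    idx = 5
    return tokens

length = length - (idx - idx)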